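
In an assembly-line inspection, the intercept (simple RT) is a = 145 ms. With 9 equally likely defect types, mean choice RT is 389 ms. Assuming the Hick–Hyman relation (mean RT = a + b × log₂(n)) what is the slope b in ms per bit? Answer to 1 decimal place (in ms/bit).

77.0 ms/bit

log₂(9) = 3.1699 bits.
b = (RT − a)/log₂ n = (389 − 145) / 3.1699 = 76.973 ms/bit.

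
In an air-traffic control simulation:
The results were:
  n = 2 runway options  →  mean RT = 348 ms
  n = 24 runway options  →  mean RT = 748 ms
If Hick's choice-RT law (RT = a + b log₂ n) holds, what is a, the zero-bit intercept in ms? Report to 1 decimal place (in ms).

236.4 ms

b = (RT₂ − RT₁)/(log₂ n₂ − log₂ n₁) = (748 − 348)/(4.5850 − 1) = 111.577 ms/bit.
a = RT₁ − b·log₂ n₁ = 348 − 111.577 × 1 = 236.423 ms.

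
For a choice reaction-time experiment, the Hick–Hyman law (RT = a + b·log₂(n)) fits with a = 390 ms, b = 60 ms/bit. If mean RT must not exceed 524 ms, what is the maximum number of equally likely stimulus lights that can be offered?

4

60·log₂ n ≤ 524 − 390 = 134, giving log₂ n ≤ 2.2333 and n ≤ 4.702. The largest whole number is 4.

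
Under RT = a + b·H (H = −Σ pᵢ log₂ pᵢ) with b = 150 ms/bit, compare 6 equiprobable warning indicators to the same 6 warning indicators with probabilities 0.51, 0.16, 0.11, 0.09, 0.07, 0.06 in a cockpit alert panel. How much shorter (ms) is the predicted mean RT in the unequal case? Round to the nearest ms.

The RT saving is b·ΔH. Equiprobable H₀ = log₂(6) = 2.5850 bits; with the given probabilities H = 2.0935 bits.
b·(H₀ − H) = 150 × (2.5850 − 2.0935) = 73.72 ms.

74 ms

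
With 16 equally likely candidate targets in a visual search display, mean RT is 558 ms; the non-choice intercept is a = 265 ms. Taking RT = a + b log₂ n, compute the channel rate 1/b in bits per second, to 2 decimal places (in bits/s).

Choice component = 558 − 265 = 293 ms over log₂(16) = 4 bits.
b = 293 / 4 = 73.250 ms/bit, so 1/b = 13.652 bits/s.

13.65 bits/s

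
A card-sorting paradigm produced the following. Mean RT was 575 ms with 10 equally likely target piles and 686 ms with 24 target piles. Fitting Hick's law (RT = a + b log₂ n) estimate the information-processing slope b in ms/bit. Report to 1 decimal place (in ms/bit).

87.9 ms/bit

The slope on a log₂ axis is (686 − 575) / (4.5850 − 3.3219) = 87.884 ms/bit.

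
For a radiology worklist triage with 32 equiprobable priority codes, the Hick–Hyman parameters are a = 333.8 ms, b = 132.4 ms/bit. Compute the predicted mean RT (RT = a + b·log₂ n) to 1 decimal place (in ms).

log₂(32) = 5 bits, so RT = 333.8 + 132.4 × 5 ≈ 995.800 ms.

995.8 ms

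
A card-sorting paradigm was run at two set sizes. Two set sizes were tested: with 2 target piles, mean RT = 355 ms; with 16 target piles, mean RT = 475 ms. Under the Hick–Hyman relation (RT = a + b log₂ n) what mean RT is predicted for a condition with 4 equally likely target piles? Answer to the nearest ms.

395 ms

Fit slope and intercept:
  b = (475 − 355) / (log₂ 16 − log₂ 2) = 120 / (4 − 1) = 40 ms/bit
  a = 355 − 40 × 1 = 315 ms
Then RT(4) = 315 + 40 × log₂ 4 = 315 + 40 × 2 ≈ 395.000 ms.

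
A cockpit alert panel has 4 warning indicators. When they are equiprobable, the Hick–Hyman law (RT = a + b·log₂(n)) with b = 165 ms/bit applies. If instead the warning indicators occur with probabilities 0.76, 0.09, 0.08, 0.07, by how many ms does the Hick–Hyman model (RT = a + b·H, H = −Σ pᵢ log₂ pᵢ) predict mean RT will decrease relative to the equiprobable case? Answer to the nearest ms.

136 ms

The RT saving is b·ΔH. Equiprobable H₀ = log₂(4) = 2.0000 bits; with the given probabilities H = 1.1736 bits.
b·(H₀ − H) = 165 × (2.0000 − 1.1736) = 136.35 ms.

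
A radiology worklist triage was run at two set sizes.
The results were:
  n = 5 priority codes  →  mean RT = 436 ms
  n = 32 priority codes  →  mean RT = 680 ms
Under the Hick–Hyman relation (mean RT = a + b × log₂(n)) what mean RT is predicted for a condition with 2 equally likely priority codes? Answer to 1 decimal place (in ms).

Solve the two-equation system in a and b:
  b = (680 − 436) / (log₂ 32 − log₂ 5) = 244 / (5 − 2.3219) = 91.110 ms/bit
  a = 436 − 91.110 × 2.3219 = 224.448 ms
Then RT(2) = 224.448 + 91.110 × log₂ 2 = 224.448 + 91.110 × 1 ≈ 315.559 ms.

315.6 ms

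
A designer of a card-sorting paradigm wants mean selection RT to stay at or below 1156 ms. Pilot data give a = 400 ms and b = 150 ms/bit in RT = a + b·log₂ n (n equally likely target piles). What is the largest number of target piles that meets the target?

32

150·log₂ n ≤ 1156 − 400 = 756, giving log₂ n ≤ 5.0400 and n ≤ 32.900. The largest whole number is 32.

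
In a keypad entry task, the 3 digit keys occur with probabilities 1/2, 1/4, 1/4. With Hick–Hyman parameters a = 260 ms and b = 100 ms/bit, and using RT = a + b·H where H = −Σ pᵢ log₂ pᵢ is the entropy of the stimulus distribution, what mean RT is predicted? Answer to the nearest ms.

H = −Σ pᵢ log₂ pᵢ = 0.5·1 + 0.25·2 + 0.25·2 = 1.500 bits.
RT = 260 + 100 × 1.500 = 410.00 ms.

410 ms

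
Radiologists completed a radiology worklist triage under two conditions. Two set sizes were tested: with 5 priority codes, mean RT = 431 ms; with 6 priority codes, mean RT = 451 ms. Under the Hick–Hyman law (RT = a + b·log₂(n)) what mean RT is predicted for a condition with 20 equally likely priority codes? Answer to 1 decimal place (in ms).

RT is linear in log₂ n, so two points fix the line:
  b = (451 − 431) / (log₂ 6 − log₂ 5) = 20 / (2.5850 − 2.3219) = 76.036 ms/bit
  a = 431 − 76.036 × 2.3219 = 254.451 ms
Then RT(20) = 254.451 + 76.036 × log₂ 20 = 254.451 + 76.036 × 4.3219 ≈ 583.071 ms.

583.1 ms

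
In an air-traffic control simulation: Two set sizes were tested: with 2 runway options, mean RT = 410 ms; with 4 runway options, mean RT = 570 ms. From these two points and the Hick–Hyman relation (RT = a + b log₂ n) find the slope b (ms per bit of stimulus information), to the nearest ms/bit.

Slope: b = (570 − 410) / (log₂ 4 − log₂ 2) = 160/1.0000 = 160 ms/bit.

160 ms/bit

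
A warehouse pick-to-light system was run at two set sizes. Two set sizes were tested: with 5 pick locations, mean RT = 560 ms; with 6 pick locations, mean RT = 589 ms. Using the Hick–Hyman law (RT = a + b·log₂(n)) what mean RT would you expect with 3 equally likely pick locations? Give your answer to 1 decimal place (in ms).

478.7 ms

Fit slope and intercept:
  b = (589 − 560) / (log₂ 6 − log₂ 5) = 29 / (2.5850 − 2.3219) = 110.252 ms/bit
  a = 560 − 110.252 × 2.3219 = 304.003 ms
Then RT(3) = 304.003 + 110.252 × log₂ 3 = 304.003 + 110.252 × 1.5850 ≈ 478.748 ms.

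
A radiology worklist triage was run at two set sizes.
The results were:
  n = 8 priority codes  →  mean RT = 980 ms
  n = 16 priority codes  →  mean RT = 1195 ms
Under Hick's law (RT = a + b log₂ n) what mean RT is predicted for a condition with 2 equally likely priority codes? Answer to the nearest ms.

550 ms

With log₂ n on the abscissa the relation is linear; from the two conditions:
  b = (1195 − 980) / (log₂ 16 − log₂ 8) = 215 / (4 − 3) = 215 ms/bit
  a = 980 − 215 × 3 = 335 ms
Then RT(2) = 335 + 215 × log₂ 2 = 335 + 215 × 1 ≈ 550.000 ms.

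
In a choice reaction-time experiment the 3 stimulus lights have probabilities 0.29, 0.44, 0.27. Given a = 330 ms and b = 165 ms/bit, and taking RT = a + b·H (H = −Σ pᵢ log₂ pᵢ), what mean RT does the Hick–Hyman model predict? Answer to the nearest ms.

586 ms

H = 0.29·log₂(1/0.29) + 0.44·log₂(1/0.44) + 0.27·log₂(1/0.27) = 1.5491 bits.
RT = 330 + 165 × 1.5491 = 585.60 ms.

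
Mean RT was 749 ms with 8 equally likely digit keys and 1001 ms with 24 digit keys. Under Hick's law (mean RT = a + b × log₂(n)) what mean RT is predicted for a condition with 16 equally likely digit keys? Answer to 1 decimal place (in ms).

908.0 ms

With log₂ n on the abscissa the relation is linear; from the two conditions:
  b = (1001 − 749) / (log₂ 24 − log₂ 8) = 252 / (4.5850 − 3) = 158.994 ms/bit
  a = 749 − 158.994 × 3 = 272.017 ms
Then RT(16) = 272.017 + 158.994 × log₂ 16 = 272.017 + 158.994 × 4 ≈ 907.994 ms.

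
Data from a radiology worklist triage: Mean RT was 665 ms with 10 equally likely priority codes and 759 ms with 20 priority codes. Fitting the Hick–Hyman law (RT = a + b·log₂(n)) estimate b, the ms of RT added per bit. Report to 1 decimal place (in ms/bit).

94.0 ms/bit

b = (RT₂ − RT₁)/(log₂ n₂ − log₂ n₁) = (759 − 665)/(4.3219 − 3.3219) = 94.000 ms/bit.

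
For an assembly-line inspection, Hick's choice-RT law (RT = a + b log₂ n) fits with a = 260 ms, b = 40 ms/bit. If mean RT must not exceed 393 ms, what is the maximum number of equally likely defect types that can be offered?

10

Information budget: (393 − 260)/40 = 3.3250 bits, so n ≤ 2^3.3250 = 10.021 → at most 10.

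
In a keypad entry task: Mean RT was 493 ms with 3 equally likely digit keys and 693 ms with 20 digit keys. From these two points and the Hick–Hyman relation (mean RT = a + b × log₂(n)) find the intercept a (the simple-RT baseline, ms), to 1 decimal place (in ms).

377.2 ms

The slope on a log₂ axis is (693 − 493) / (4.3219 − 1.5850) = 73.074 ms/bit.
Intercept: a = 493 − 73.074·log₂(3) = 377.181 ms.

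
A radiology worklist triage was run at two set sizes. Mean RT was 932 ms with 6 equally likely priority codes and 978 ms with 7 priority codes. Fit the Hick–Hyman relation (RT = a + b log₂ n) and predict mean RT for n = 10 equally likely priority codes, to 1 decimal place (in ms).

Solve the two-equation system in a and b:
  b = (978 − 932) / (log₂ 7 − log₂ 6) = 46 / (2.8074 − 2.5850) = 206.842 ms/bit
  a = 932 − 206.842 × 2.5850 = 397.322 ms
Then RT(10) = 397.322 + 206.842 × log₂ 10 = 397.322 + 206.842 × 3.3219 ≈ 1084.435 ms.

1084.4 ms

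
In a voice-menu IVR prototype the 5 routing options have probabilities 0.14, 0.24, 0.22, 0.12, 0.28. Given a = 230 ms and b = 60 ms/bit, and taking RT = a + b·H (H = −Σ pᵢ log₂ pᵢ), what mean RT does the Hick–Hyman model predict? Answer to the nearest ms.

H = 0.14·log₂(1/0.14) + 0.24·log₂(1/0.24) + 0.22·log₂(1/0.22) + 0.12·log₂(1/0.12) + 0.28·log₂(1/0.28) = 2.2531 bits.
RT = 230 + 60 × 2.2531 = 365.19 ms.

365 ms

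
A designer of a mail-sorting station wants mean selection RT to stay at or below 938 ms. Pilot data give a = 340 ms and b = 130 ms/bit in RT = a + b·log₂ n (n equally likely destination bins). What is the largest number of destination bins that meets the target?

24

Set 340 + 130·log₂ n ≤ 938 → log₂ n ≤ (938 − 340)/130 = 4.6000.
So n ≤ 2^4.6000 = 24.251; the largest integer n is 24.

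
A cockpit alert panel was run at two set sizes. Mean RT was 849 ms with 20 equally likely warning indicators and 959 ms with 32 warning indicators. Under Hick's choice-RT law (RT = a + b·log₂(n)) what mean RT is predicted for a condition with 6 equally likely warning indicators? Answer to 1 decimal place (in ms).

567.2 ms

Fit slope and intercept:
  b = (959 − 849) / (log₂ 32 − log₂ 20) = 110 / (5 − 4.3219) = 162.225 ms/bit
  a = 849 − 162.225 × 4.3219 = 147.877 ms
Then RT(6) = 147.877 + 162.225 × log₂ 6 = 147.877 + 162.225 × 2.5850 ≈ 567.221 ms.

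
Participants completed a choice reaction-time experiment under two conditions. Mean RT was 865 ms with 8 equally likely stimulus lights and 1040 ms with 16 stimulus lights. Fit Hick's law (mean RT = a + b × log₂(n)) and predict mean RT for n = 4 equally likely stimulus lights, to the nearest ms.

690 ms

Fit slope and intercept:
  b = (1040 − 865) / (log₂ 16 − log₂ 8) = 175 / (4 − 3) = 175 ms/bit
  a = 865 − 175 × 3 = 340 ms
Then RT(4) = 340 + 175 × log₂ 4 = 340 + 175 × 2 ≈ 690.000 ms.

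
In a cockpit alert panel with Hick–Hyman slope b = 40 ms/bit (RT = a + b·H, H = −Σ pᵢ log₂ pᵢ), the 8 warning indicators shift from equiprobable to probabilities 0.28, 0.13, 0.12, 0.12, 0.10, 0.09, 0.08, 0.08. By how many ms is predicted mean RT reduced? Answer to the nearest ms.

6 ms

The RT saving is b·ΔH. Equiprobable H₀ = log₂(8) = 3.0000 bits; with the given probabilities H = 2.8589 bits.
b·(H₀ − H) = 40 × (3.0000 − 2.8589) = 5.65 ms.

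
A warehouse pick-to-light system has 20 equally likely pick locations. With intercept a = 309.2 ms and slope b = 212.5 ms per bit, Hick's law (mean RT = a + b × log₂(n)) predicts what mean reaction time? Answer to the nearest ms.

log₂(20) = 4.3219 bits, so RT = 309.2 + 212.5 × 4.3219 ≈ 1227.610 ms.

1228 ms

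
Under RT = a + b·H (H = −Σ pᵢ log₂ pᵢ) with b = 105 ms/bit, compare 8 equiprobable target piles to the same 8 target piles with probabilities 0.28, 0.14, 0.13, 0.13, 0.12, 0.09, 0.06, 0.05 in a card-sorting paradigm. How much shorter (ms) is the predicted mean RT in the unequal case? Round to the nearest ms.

The RT saving is b·ΔH. Equiprobable H₀ = log₂(8) = 3.0000 bits; with the given probabilities H = 2.8160 bits.
b·(H₀ − H) = 105 × (3.0000 − 2.8160) = 19.32 ms.

19 ms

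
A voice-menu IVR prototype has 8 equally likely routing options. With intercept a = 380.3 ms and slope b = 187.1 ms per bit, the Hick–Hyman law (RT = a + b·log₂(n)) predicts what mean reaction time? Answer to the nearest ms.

log₂(8) = 3 bits, so RT = 380.3 + 187.1 × 3 ≈ 941.600 ms.

942 ms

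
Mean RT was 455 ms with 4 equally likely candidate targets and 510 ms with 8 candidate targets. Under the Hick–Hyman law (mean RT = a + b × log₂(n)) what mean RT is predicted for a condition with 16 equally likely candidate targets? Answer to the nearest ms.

565 ms

Fit slope and intercept:
  b = (510 − 455) / (log₂ 8 − log₂ 4) = 55 / (3 − 2) = 55 ms/bit
  a = 455 − 55 × 2 = 345 ms
Then RT(16) = 345 + 55 × log₂ 16 = 345 + 55 × 4 ≈ 565.000 ms.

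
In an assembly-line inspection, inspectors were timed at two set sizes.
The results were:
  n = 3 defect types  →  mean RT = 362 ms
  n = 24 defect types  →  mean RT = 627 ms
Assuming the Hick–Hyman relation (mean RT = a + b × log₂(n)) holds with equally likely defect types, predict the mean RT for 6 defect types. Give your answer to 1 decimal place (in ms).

450.3 ms

Fit slope and intercept:
  b = (627 − 362) / (log₂ 24 − log₂ 3) = 265 / (4.5850 − 1.5850) = 88.333 ms/bit
  a = 362 − 88.333 × 1.5850 = 221.995 ms
Then RT(6) = 221.995 + 88.333 × log₂ 6 = 221.995 + 88.333 × 2.5850 ≈ 450.333 ms.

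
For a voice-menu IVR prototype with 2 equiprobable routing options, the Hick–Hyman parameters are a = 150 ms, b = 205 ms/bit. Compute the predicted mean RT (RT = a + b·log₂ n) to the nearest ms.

log₂(2) = 1 bits, so RT = 150 + 205 × 1 ≈ 355.000 ms.

355 ms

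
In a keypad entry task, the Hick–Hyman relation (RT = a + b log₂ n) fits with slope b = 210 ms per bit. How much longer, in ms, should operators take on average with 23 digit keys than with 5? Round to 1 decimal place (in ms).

462.3 ms

Only the slope matters, since a is common to both: ΔRT = b·log₂(n₂/n₁).
log₂(23) − log₂(5) = 4.5236 − 2.3219 = 2.2016.
ΔRT = 210 × 2.2016 = 462.343 ms.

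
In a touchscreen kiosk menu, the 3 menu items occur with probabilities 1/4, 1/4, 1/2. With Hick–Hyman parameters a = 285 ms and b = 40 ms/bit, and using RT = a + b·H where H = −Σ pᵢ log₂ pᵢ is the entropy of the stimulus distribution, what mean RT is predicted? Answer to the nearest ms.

Each term −pᵢ log₂ pᵢ: 0.25·2 + 0.25·2 + 0.5·1; summed, H = 1.500 bits.
Mean RT = a + bH = 285 + 40·1.500 = 345.00 ms.

345 ms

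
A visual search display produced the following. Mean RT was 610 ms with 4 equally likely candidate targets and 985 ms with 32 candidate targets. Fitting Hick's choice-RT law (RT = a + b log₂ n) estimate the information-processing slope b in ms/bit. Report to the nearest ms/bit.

Slope: b = (985 − 610) / (log₂ 32 − log₂ 4) = 375/3.0000 = 125 ms/bit.

125 ms/bit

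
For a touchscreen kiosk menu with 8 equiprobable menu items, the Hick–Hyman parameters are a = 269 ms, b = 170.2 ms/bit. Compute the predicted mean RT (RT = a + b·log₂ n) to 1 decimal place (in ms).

log₂(8) = 3 bits, so RT = 269 + 170.2 × 3 ≈ 779.600 ms.

779.6 ms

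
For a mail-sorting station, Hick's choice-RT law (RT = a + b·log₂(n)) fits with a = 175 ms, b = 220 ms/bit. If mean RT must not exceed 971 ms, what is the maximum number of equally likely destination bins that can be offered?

220·log₂ n ≤ 971 − 175 = 796, giving log₂ n ≤ 3.6182 and n ≤ 12.280. The largest whole number is 12.

12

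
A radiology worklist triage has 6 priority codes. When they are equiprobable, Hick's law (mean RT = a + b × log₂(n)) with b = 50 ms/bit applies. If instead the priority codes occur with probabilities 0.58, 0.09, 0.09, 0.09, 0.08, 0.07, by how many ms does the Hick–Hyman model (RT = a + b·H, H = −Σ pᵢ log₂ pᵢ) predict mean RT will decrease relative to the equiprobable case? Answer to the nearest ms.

Equiprobable entropy H₀ = log₂ 6 = 2.5850 bits.
Skewed entropy H = −Σ pᵢ log₂ pᵢ = 1.9538 bits.
ΔRT = b·(H₀ − H) = 50 × 0.6311 = 31.56 ms.

32 ms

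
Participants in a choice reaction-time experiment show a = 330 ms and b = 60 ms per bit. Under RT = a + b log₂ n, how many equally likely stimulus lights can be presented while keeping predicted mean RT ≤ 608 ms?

24

Set 330 + 60·log₂ n ≤ 608 → log₂ n ≤ (608 − 330)/60 = 4.6333.
So n ≤ 2^4.6333 = 24.818; the largest integer n is 24.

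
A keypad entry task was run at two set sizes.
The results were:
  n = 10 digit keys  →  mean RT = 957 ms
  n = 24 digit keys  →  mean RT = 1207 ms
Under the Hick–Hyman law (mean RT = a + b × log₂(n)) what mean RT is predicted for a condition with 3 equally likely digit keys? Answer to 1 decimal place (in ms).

613.2 ms

Fit slope and intercept:
  b = (1207 − 957) / (log₂ 24 − log₂ 10) = 250 / (4.5850 − 3.3219) = 197.936 ms/bit
  a = 957 − 197.936 × 3.3219 = 299.471 ms
Then RT(3) = 299.471 + 197.936 × log₂ 3 = 299.471 + 197.936 × 1.5850 ≈ 613.192 ms.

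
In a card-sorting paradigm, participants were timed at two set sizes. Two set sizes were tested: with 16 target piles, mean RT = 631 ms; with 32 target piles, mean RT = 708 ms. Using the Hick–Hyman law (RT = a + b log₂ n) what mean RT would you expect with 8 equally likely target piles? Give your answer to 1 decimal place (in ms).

554.0 ms

Fit slope and intercept:
  b = (708 − 631) / (log₂ 32 − log₂ 16) = 77 / (5 − 4) = 77.000 ms/bit
  a = 631 − 77.000 × 4 = 323.000 ms
Then RT(8) = 323.000 + 77.000 × log₂ 8 = 323.000 + 77.000 × 3 ≈ 554.000 ms.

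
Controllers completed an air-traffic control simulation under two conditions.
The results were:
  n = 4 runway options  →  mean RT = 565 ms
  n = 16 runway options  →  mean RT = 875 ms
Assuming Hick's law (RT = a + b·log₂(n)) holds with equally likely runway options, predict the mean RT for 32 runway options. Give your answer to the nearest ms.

Solve the two-equation system in a and b:
  b = (875 − 565) / (log₂ 16 − log₂ 4) = 310 / (4 − 2) = 155 ms/bit
  a = 565 − 155 × 2 = 255 ms
Then RT(32) = 255 + 155 × log₂ 32 = 255 + 155 × 5 ≈ 1030.000 ms.

1030 ms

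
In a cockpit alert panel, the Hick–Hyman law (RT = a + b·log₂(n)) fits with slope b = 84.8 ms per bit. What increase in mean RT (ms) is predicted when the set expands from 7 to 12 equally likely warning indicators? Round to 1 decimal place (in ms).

65.9 ms

ΔRT = (a + b log₂ n₂) − (a + b log₂ n₁) = b·(log₂ n₂ − log₂ n₁).
log₂(12) − log₂(7) = 3.5850 − 2.8074 = 0.7776.
ΔRT = 84.8 × 0.7776 = 65.941 ms.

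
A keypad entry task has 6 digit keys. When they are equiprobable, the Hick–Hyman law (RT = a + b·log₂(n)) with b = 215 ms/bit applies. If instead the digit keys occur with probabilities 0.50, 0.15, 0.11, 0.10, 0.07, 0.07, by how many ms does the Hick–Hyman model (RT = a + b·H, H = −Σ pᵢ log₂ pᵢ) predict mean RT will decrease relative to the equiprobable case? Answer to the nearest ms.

98 ms

The RT saving is b·ΔH. Equiprobable H₀ = log₂(6) = 2.5850 bits; with the given probabilities H = 2.1301 bits.
b·(H₀ − H) = 215 × (2.5850 − 2.1301) = 97.79 ms.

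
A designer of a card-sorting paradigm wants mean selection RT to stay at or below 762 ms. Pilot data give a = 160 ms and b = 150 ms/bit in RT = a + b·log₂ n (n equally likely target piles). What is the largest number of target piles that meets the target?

Information budget: (762 − 160)/150 = 4.0133 bits, so n ≤ 2^4.0133 = 16.149 → at most 16.

16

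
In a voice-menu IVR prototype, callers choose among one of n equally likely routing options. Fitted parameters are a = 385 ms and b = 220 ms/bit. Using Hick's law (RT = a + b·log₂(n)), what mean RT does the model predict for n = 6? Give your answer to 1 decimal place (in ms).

953.7 ms

log₂(6) = 2.5850 bits, so RT = 385 + 220 × 2.5850 ≈ 953.692 ms.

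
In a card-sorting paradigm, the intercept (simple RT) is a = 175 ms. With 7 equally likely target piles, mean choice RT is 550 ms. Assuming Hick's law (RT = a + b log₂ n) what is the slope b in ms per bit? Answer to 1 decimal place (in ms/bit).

log₂(7) = 2.8074 bits.
b = (RT − a)/log₂ n = (550 − 175) / 2.8074 = 133.578 ms/bit.

133.6 ms/bit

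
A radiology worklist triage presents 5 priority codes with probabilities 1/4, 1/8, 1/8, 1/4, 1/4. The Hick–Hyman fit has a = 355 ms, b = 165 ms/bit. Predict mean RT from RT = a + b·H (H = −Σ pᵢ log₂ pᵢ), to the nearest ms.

Each term −pᵢ log₂ pᵢ: 0.25·2 + 0.125·3 + 0.125·3 + 0.25·2 + 0.25·2; summed, H = 2.250 bits.
Mean RT = a + bH = 355 + 165·2.250 = 726.25 ms.

726 ms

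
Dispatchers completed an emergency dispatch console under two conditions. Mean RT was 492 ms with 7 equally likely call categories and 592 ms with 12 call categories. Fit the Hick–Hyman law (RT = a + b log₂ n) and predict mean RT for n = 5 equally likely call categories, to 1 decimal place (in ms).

Fit slope and intercept:
  b = (592 − 492) / (log₂ 12 − log₂ 7) = 100 / (3.5850 − 2.8074) = 128.600 ms/bit
  a = 492 − 128.600 × 2.8074 = 130.975 ms
Then RT(5) = 130.975 + 128.600 × log₂ 5 = 130.975 + 128.600 × 2.3219 ≈ 429.574 ms.

429.6 ms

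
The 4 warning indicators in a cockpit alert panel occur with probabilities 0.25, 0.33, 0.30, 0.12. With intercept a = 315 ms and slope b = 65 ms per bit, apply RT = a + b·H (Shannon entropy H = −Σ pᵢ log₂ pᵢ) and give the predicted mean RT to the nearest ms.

440 ms

H = 0.25·log₂(1/0.25) + 0.33·log₂(1/0.33) + 0.30·log₂(1/0.30) + 0.12·log₂(1/0.12) = 1.9160 bits.
RT = 315 + 65 × 1.9160 = 439.54 ms.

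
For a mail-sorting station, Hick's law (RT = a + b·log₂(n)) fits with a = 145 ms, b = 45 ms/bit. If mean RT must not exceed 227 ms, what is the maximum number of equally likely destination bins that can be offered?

45·log₂ n ≤ 227 − 145 = 82, giving log₂ n ≤ 1.8222 and n ≤ 3.536. The largest whole number is 3.

3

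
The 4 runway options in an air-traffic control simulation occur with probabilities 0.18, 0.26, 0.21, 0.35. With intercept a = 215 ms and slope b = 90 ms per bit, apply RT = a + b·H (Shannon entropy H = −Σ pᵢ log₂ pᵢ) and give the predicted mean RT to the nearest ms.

391 ms

H = 0.18·log₂(1/0.18) + 0.26·log₂(1/0.26) + 0.21·log₂(1/0.21) + 0.35·log₂(1/0.35) = 1.9535 bits.
RT = 215 + 90 × 1.9535 = 390.82 ms.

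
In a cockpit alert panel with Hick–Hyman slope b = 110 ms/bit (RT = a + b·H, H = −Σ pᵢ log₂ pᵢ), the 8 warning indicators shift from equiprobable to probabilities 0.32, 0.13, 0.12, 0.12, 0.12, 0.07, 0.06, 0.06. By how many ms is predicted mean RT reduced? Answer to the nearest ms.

26 ms

Equiprobable entropy H₀ = log₂ 8 = 3.0000 bits.
Skewed entropy H = −Σ pᵢ log₂ pᵢ = 2.7655 bits.
ΔRT = b·(H₀ − H) = 110 × 0.2345 = 25.79 ms.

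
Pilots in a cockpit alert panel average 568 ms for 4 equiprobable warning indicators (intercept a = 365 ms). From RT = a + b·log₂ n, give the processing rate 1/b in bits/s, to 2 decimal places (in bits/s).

9.85 bits/s

Choice component = 568 − 365 = 203 ms over log₂(4) = 2 bits.
b = 203 / 2 = 101.500 ms/bit, so 1/b = 9.852 bits/s.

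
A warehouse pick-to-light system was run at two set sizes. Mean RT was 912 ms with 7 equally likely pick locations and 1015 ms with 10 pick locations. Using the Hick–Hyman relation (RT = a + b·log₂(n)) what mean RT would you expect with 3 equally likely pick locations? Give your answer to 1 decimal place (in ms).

Solve the two-equation system in a and b:
  b = (1015 − 912) / (log₂ 10 − log₂ 7) = 103 / (3.3219 − 2.8074) = 200.166 ms/bit
  a = 912 − 200.166 × 2.8074 = 350.063 ms
Then RT(3) = 350.063 + 200.166 × log₂ 3 = 350.063 + 200.166 × 1.5850 ≈ 667.319 ms.

667.3 ms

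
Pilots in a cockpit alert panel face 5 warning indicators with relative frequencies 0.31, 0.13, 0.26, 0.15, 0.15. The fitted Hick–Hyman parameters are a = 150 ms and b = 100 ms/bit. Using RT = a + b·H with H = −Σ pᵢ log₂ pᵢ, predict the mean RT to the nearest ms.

373 ms

Entropy contributions −pᵢ log₂ pᵢ: 0.5238, 0.3826, 0.5053, 0.4105, 0.4105; sum H = 2.2328 bits.
RT = a + bH = 150 + 100·2.2328 = 373.28 ms.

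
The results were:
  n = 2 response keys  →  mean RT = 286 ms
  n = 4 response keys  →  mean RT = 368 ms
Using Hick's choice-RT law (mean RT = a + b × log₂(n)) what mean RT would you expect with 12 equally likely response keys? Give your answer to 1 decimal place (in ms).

498.0 ms

Fit slope and intercept:
  b = (368 − 286) / (log₂ 4 − log₂ 2) = 82 / (2 − 1) = 82.000 ms/bit
  a = 286 − 82.000 × 1 = 204.000 ms
Then RT(12) = 204.000 + 82.000 × log₂ 12 = 204.000 + 82.000 × 3.5850 ≈ 497.967 ms.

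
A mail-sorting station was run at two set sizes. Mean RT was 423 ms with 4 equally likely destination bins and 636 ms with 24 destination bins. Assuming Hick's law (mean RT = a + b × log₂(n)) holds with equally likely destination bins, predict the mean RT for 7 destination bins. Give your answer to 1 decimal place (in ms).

RT is linear in log₂ n, so two points fix the line:
  b = (636 − 423) / (log₂ 24 − log₂ 4) = 213 / (4.5850 − 2) = 82.400 ms/bit
  a = 423 − 82.400 × 2 = 258.201 ms
Then RT(7) = 258.201 + 82.400 × log₂ 7 = 258.201 + 82.400 × 2.8074 ≈ 489.526 ms.

489.5 ms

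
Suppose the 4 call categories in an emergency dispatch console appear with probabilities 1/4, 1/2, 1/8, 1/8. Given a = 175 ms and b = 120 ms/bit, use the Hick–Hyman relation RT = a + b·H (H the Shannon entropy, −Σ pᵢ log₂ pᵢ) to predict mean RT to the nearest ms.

385 ms

Each term −pᵢ log₂ pᵢ: 0.25·2 + 0.5·1 + 0.125·3 + 0.125·3; summed, H = 1.750 bits.
Mean RT = a + bH = 175 + 120·1.750 = 385.00 ms.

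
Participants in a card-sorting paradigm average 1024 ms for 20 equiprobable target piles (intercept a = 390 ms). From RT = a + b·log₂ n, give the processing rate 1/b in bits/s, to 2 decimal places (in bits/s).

6.82 bits/s

Choice component = 1024 − 390 = 634 ms over log₂(20) = 4.3219 bits.
b = 634 / 4.3219 = 146.694 ms/bit, so 1/b = 6.817 bits/s.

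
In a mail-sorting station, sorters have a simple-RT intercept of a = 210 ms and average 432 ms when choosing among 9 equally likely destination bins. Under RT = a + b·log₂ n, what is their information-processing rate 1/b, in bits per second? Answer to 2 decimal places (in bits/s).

b = (432 − 210)/log₂ 9 = 222/3.1699 = 70.033 ms per bit = 0.07003 s/bit; the reciprocal is 14.279 bits/s.

14.28 bits/s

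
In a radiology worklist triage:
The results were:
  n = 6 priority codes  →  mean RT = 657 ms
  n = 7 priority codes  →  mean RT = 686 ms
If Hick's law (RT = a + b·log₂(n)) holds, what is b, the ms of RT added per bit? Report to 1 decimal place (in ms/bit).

130.4 ms/bit

Slope: b = (686 − 657) / (log₂ 7 − log₂ 6) = 29/0.2224 = 130.400 ms/bit.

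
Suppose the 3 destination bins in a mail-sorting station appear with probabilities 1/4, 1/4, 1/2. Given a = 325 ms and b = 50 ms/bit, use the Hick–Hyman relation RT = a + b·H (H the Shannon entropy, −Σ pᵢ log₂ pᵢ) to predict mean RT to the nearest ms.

400 ms

Each term −pᵢ log₂ pᵢ: 0.25·2 + 0.25·2 + 0.5·1; summed, H = 1.500 bits.
Mean RT = a + bH = 325 + 50·1.500 = 400.00 ms.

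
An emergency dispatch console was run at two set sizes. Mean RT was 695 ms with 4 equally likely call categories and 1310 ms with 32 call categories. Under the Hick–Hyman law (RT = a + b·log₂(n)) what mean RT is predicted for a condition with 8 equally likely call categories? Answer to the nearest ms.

RT is linear in log₂ n, so two points fix the line:
  b = (1310 − 695) / (log₂ 32 − log₂ 4) = 615 / (5 − 2) = 205 ms/bit
  a = 695 − 205 × 2 = 285 ms
Then RT(8) = 285 + 205 × log₂ 8 = 285 + 205 × 3 ≈ 900.000 ms.

900 ms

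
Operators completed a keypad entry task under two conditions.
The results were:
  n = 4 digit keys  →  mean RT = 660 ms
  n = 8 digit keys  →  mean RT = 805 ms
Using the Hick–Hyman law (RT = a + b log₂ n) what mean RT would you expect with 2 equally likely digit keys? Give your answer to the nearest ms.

515 ms

Fit slope and intercept:
  b = (805 − 660) / (log₂ 8 − log₂ 4) = 145 / (3 − 2) = 145 ms/bit
  a = 660 − 145 × 2 = 370 ms
Then RT(2) = 370 + 145 × log₂ 2 = 370 + 145 × 1 ≈ 515.000 ms.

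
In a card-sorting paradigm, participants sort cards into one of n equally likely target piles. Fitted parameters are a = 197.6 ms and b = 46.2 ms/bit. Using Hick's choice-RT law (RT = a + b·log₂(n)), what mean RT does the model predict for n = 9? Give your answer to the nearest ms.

log₂(9) = 3.1699 bits, so RT = 197.6 + 46.2 × 3.1699 ≈ 344.051 ms.

344 ms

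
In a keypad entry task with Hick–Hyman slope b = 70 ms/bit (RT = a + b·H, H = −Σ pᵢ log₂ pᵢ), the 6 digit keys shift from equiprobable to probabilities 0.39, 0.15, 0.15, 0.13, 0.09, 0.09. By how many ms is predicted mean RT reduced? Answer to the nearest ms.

16 ms

The RT saving is b·ΔH. Equiprobable H₀ = log₂(6) = 2.5850 bits; with the given probabilities H = 2.3588 bits.
b·(H₀ − H) = 70 × (2.5850 − 2.3588) = 15.83 ms.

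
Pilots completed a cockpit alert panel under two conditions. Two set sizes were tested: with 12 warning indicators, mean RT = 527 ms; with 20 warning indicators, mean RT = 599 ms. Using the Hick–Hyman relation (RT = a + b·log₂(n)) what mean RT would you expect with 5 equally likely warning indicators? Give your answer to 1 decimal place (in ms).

403.6 ms

Solve the two-equation system in a and b:
  b = (599 − 527) / (log₂ 20 − log₂ 12) = 72 / (4.3219 − 3.5850) = 97.698 ms/bit
  a = 527 − 97.698 × 3.5850 = 176.757 ms
Then RT(5) = 176.757 + 97.698 × log₂ 5 = 176.757 + 97.698 × 2.3219 ≈ 403.604 ms.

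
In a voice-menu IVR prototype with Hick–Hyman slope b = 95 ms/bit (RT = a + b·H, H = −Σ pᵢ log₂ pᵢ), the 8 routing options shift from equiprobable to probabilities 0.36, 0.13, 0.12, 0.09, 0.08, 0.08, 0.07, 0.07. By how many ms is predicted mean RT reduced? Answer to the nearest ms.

Equiprobable entropy H₀ = log₂ 8 = 3.0000 bits.
Skewed entropy H = −Σ pᵢ log₂ pᵢ = 2.7131 bits.
ΔRT = b·(H₀ − H) = 95 × 0.2869 = 27.25 ms.

27 ms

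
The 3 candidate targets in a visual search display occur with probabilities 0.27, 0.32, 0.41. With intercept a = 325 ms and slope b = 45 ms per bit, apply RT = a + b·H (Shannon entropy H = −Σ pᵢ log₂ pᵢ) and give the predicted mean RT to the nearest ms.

H = 0.27·log₂(1/0.27) + 0.32·log₂(1/0.32) + 0.41·log₂(1/0.41) = 1.5634 bits.
RT = 325 + 45 × 1.5634 = 395.35 ms.

395 ms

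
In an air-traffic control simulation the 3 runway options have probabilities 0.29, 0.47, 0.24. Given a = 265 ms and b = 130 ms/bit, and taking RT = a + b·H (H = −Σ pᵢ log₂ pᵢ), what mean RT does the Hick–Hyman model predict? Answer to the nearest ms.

H = 0.29·log₂(1/0.29) + 0.47·log₂(1/0.47) + 0.24·log₂(1/0.24) = 1.5240 bits.
RT = 265 + 130 × 1.5240 = 463.12 ms.

463 ms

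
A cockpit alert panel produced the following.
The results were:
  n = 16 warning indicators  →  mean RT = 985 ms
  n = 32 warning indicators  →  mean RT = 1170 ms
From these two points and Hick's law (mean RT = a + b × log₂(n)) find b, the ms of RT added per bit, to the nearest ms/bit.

185 ms/bit

The slope on a log₂ axis is (1170 − 985) / (5 − 4) = 185 ms/bit.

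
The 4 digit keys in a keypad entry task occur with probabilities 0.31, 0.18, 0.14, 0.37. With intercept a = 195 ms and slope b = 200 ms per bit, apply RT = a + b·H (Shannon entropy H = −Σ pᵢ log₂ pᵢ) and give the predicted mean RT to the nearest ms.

H = 0.31·log₂(1/0.31) + 0.18·log₂(1/0.18) + 0.14·log₂(1/0.14) + 0.37·log₂(1/0.37) = 1.8969 bits.
RT = 195 + 200 × 1.8969 = 574.39 ms.

574 ms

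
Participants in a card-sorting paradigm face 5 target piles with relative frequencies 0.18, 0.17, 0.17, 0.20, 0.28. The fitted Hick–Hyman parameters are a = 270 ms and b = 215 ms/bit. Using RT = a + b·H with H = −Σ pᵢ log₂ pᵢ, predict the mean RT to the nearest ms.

Entropy contributions −pᵢ log₂ pᵢ: 0.4453, 0.4346, 0.4346, 0.4644, 0.5142; sum H = 2.2931 bits.
RT = a + bH = 270 + 215·2.2931 = 763.01 ms.

763 ms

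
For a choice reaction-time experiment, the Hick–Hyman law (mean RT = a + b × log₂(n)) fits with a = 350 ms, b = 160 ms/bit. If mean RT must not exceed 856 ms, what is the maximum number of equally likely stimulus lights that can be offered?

Information budget: (856 − 350)/160 = 3.1625 bits, so n ≤ 2^3.1625 = 8.954 → at most 8.

8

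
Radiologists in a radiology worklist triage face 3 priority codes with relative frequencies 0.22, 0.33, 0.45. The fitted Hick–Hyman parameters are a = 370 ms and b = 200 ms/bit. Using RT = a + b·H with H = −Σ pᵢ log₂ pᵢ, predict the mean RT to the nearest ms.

675 ms

Entropy contributions −pᵢ log₂ pᵢ: 0.4806, 0.5278, 0.5184; sum H = 1.5268 bits.
RT = a + bH = 370 + 200·1.5268 = 675.36 ms.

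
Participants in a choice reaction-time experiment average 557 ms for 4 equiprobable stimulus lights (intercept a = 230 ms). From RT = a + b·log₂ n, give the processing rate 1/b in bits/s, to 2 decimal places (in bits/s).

b = (557 − 230)/log₂ 4 = 327/2 = 163.500 ms per bit = 0.16350 s/bit; the reciprocal is 6.116 bits/s.

6.12 bits/s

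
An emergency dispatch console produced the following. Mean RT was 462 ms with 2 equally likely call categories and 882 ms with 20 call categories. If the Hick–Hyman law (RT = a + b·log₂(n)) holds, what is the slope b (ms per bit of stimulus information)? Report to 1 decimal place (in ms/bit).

126.4 ms/bit

Slope: b = (882 − 462) / (log₂ 20 − log₂ 2) = 420/3.3219 = 126.433 ms/bit.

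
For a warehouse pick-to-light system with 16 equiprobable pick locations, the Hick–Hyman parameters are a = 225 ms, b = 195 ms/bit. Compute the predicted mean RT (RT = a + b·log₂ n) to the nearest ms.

1005 ms

log₂(16) = 4 bits, so RT = 225 + 195 × 4 ≈ 1005.000 ms.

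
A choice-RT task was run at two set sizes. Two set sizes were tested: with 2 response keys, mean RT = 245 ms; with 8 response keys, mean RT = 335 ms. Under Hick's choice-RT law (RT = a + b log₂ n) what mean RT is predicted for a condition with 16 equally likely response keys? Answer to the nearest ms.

380 ms

Fit slope and intercept:
  b = (335 − 245) / (log₂ 8 − log₂ 2) = 90 / (3 − 1) = 45 ms/bit
  a = 245 − 45 × 1 = 200 ms
Then RT(16) = 200 + 45 × log₂ 16 = 200 + 45 × 4 ≈ 380.000 ms.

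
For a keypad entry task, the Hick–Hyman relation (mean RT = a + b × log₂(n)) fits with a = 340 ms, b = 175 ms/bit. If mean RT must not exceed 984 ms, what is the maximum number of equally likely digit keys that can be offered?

Information budget: (984 − 340)/175 = 3.6800 bits, so n ≤ 2^3.6800 = 12.817 → at most 12.

12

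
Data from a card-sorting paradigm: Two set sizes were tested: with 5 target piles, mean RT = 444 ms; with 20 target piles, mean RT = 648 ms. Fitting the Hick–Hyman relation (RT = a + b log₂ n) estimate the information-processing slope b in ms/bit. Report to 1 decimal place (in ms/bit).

102.0 ms/bit

Slope: b = (648 − 444) / (log₂ 20 − log₂ 5) = 204/2.0000 = 102.000 ms/bit.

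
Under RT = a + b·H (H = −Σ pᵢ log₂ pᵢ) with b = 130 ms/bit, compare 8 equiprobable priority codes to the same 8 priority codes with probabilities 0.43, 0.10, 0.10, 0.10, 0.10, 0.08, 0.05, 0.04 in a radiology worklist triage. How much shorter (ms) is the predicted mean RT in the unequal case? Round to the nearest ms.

The RT saving is b·ΔH. Equiprobable H₀ = log₂(8) = 3.0000 bits; with the given probabilities H = 2.5457 bits.
b·(H₀ − H) = 130 × (3.0000 − 2.5457) = 59.06 ms.

59 ms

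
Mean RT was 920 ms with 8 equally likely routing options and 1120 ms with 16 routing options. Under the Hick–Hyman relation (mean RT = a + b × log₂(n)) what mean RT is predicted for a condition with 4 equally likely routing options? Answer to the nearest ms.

With log₂ n on the abscissa the relation is linear; from the two conditions:
  b = (1120 − 920) / (log₂ 16 − log₂ 8) = 200 / (4 − 3) = 200 ms/bit
  a = 920 − 200 × 3 = 320 ms
Then RT(4) = 320 + 200 × log₂ 4 = 320 + 200 × 2 ≈ 720.000 ms.

720 ms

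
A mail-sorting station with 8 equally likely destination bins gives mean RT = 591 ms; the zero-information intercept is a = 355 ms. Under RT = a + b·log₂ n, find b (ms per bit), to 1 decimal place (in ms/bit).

8 alternatives carry log₂ 8 = 3 bits; the choice cost is 591 − 355 = 236 ms, so b = 236/3 = 78.667 ms/bit.

78.7 ms/bit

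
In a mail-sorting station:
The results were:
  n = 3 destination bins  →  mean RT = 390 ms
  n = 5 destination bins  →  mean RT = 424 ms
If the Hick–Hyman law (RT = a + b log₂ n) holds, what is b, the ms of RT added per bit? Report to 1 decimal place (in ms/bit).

46.1 ms/bit

b = (RT₂ − RT₁)/(log₂ n₂ − log₂ n₁) = (424 − 390)/(2.3219 − 1.5850) = 46.135 ms/bit.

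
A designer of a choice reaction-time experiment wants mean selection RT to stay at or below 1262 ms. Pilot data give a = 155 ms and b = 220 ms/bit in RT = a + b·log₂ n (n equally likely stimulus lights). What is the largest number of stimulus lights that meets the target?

Set 155 + 220·log₂ n ≤ 1262 → log₂ n ≤ (1262 − 155)/220 = 5.0318.
So n ≤ 2^5.0318 = 32.714; the largest integer n is 32.

32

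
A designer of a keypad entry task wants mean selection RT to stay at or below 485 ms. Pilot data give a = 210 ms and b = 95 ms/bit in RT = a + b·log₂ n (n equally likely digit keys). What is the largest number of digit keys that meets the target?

7

Set 210 + 95·log₂ n ≤ 485 → log₂ n ≤ (485 − 210)/95 = 2.8947.
So n ≤ 2^2.8947 = 7.437; the largest integer n is 7.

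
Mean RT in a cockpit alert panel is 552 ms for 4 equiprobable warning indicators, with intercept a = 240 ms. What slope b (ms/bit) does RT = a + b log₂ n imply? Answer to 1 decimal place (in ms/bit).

log₂(4) = 2 bits.
b = (RT − a)/log₂ n = (552 − 240) / 2 = 156.000 ms/bit.

156.0 ms/bit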